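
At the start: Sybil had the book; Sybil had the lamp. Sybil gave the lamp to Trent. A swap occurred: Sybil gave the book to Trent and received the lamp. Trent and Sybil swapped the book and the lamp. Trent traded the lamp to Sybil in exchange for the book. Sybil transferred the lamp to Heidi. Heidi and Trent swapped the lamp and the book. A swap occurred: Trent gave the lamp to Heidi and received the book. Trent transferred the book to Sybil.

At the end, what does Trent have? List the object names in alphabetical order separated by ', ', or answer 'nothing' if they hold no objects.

Answer: nothing

Derivation:
Tracking all object holders:
Start: book:Sybil, lamp:Sybil
Event 1 (give lamp: Sybil -> Trent). State: book:Sybil, lamp:Trent
Event 2 (swap book<->lamp: now book:Trent, lamp:Sybil). State: book:Trent, lamp:Sybil
Event 3 (swap book<->lamp: now book:Sybil, lamp:Trent). State: book:Sybil, lamp:Trent
Event 4 (swap lamp<->book: now lamp:Sybil, book:Trent). State: book:Trent, lamp:Sybil
Event 5 (give lamp: Sybil -> Heidi). State: book:Trent, lamp:Heidi
Event 6 (swap lamp<->book: now lamp:Trent, book:Heidi). State: book:Heidi, lamp:Trent
Event 7 (swap lamp<->book: now lamp:Heidi, book:Trent). State: book:Trent, lamp:Heidi
Event 8 (give book: Trent -> Sybil). State: book:Sybil, lamp:Heidi

Final state: book:Sybil, lamp:Heidi
Trent holds: (nothing).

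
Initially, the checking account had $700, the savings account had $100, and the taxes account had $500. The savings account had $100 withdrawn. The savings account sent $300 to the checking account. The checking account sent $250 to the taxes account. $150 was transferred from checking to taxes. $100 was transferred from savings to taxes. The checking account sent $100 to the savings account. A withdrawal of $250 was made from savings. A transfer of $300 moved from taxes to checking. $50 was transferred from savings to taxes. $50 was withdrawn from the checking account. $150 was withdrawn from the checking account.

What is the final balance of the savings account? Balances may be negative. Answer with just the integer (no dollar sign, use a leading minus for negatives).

Answer: -600

Derivation:
Tracking account balances step by step:
Start: checking=700, savings=100, taxes=500
Event 1 (withdraw 100 from savings): savings: 100 - 100 = 0. Balances: checking=700, savings=0, taxes=500
Event 2 (transfer 300 savings -> checking): savings: 0 - 300 = -300, checking: 700 + 300 = 1000. Balances: checking=1000, savings=-300, taxes=500
Event 3 (transfer 250 checking -> taxes): checking: 1000 - 250 = 750, taxes: 500 + 250 = 750. Balances: checking=750, savings=-300, taxes=750
Event 4 (transfer 150 checking -> taxes): checking: 750 - 150 = 600, taxes: 750 + 150 = 900. Balances: checking=600, savings=-300, taxes=900
Event 5 (transfer 100 savings -> taxes): savings: -300 - 100 = -400, taxes: 900 + 100 = 1000. Balances: checking=600, savings=-400, taxes=1000
Event 6 (transfer 100 checking -> savings): checking: 600 - 100 = 500, savings: -400 + 100 = -300. Balances: checking=500, savings=-300, taxes=1000
Event 7 (withdraw 250 from savings): savings: -300 - 250 = -550. Balances: checking=500, savings=-550, taxes=1000
Event 8 (transfer 300 taxes -> checking): taxes: 1000 - 300 = 700, checking: 500 + 300 = 800. Balances: checking=800, savings=-550, taxes=700
Event 9 (transfer 50 savings -> taxes): savings: -550 - 50 = -600, taxes: 700 + 50 = 750. Balances: checking=800, savings=-600, taxes=750
Event 10 (withdraw 50 from checking): checking: 800 - 50 = 750. Balances: checking=750, savings=-600, taxes=750
Event 11 (withdraw 150 from checking): checking: 750 - 150 = 600. Balances: checking=600, savings=-600, taxes=750

Final balance of savings: -600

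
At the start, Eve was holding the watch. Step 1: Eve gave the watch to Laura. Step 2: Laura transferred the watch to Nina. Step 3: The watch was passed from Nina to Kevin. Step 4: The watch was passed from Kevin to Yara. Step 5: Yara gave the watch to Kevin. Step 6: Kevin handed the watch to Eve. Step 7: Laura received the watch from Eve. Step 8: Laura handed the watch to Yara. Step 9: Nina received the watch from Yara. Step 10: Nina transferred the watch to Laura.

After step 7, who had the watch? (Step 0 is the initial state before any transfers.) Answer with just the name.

Tracking the watch holder through step 7:
After step 0 (start): Eve
After step 1: Laura
After step 2: Nina
After step 3: Kevin
After step 4: Yara
After step 5: Kevin
After step 6: Eve
After step 7: Laura

At step 7, the holder is Laura.

Answer: Laura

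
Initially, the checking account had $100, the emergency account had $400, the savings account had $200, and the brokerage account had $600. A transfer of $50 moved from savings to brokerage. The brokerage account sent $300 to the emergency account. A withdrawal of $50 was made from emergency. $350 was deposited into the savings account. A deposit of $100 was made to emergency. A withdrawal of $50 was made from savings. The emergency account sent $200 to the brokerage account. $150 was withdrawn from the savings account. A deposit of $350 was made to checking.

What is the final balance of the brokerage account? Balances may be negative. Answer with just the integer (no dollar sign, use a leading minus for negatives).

Answer: 550

Derivation:
Tracking account balances step by step:
Start: checking=100, emergency=400, savings=200, brokerage=600
Event 1 (transfer 50 savings -> brokerage): savings: 200 - 50 = 150, brokerage: 600 + 50 = 650. Balances: checking=100, emergency=400, savings=150, brokerage=650
Event 2 (transfer 300 brokerage -> emergency): brokerage: 650 - 300 = 350, emergency: 400 + 300 = 700. Balances: checking=100, emergency=700, savings=150, brokerage=350
Event 3 (withdraw 50 from emergency): emergency: 700 - 50 = 650. Balances: checking=100, emergency=650, savings=150, brokerage=350
Event 4 (deposit 350 to savings): savings: 150 + 350 = 500. Balances: checking=100, emergency=650, savings=500, brokerage=350
Event 5 (deposit 100 to emergency): emergency: 650 + 100 = 750. Balances: checking=100, emergency=750, savings=500, brokerage=350
Event 6 (withdraw 50 from savings): savings: 500 - 50 = 450. Balances: checking=100, emergency=750, savings=450, brokerage=350
Event 7 (transfer 200 emergency -> brokerage): emergency: 750 - 200 = 550, brokerage: 350 + 200 = 550. Balances: checking=100, emergency=550, savings=450, brokerage=550
Event 8 (withdraw 150 from savings): savings: 450 - 150 = 300. Balances: checking=100, emergency=550, savings=300, brokerage=550
Event 9 (deposit 350 to checking): checking: 100 + 350 = 450. Balances: checking=450, emergency=550, savings=300, brokerage=550

Final balance of brokerage: 550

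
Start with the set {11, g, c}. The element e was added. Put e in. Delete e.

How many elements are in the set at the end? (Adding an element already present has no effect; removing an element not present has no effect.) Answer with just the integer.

Answer: 3

Derivation:
Tracking the set through each operation:
Start: {11, c, g}
Event 1 (add e): added. Set: {11, c, e, g}
Event 2 (add e): already present, no change. Set: {11, c, e, g}
Event 3 (remove e): removed. Set: {11, c, g}

Final set: {11, c, g} (size 3)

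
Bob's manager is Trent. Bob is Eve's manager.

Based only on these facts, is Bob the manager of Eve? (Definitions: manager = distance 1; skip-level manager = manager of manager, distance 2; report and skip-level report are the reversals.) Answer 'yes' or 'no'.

Answer: yes

Derivation:
Reconstructing the manager chain from the given facts:
  Trent -> Bob -> Eve
(each arrow means 'manager of the next')
Positions in the chain (0 = top):
  position of Trent: 0
  position of Bob: 1
  position of Eve: 2

Bob is at position 1, Eve is at position 2; signed distance (j - i) = 1.
'manager' requires j - i = 1. Actual distance is 1, so the relation HOLDS.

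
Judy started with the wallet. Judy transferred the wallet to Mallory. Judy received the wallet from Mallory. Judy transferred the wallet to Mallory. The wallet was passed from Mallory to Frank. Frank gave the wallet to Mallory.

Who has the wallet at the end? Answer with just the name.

Answer: Mallory

Derivation:
Tracking the wallet through each event:
Start: Judy has the wallet.
After event 1: Mallory has the wallet.
After event 2: Judy has the wallet.
After event 3: Mallory has the wallet.
After event 4: Frank has the wallet.
After event 5: Mallory has the wallet.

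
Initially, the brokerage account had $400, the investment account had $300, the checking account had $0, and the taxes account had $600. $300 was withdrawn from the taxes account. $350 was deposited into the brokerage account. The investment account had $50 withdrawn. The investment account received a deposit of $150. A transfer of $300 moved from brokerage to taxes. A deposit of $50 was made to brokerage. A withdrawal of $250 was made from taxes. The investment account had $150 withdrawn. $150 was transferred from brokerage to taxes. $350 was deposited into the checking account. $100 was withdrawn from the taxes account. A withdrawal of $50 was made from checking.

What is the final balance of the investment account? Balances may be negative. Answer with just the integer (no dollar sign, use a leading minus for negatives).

Answer: 250

Derivation:
Tracking account balances step by step:
Start: brokerage=400, investment=300, checking=0, taxes=600
Event 1 (withdraw 300 from taxes): taxes: 600 - 300 = 300. Balances: brokerage=400, investment=300, checking=0, taxes=300
Event 2 (deposit 350 to brokerage): brokerage: 400 + 350 = 750. Balances: brokerage=750, investment=300, checking=0, taxes=300
Event 3 (withdraw 50 from investment): investment: 300 - 50 = 250. Balances: brokerage=750, investment=250, checking=0, taxes=300
Event 4 (deposit 150 to investment): investment: 250 + 150 = 400. Balances: brokerage=750, investment=400, checking=0, taxes=300
Event 5 (transfer 300 brokerage -> taxes): brokerage: 750 - 300 = 450, taxes: 300 + 300 = 600. Balances: brokerage=450, investment=400, checking=0, taxes=600
Event 6 (deposit 50 to brokerage): brokerage: 450 + 50 = 500. Balances: brokerage=500, investment=400, checking=0, taxes=600
Event 7 (withdraw 250 from taxes): taxes: 600 - 250 = 350. Balances: brokerage=500, investment=400, checking=0, taxes=350
Event 8 (withdraw 150 from investment): investment: 400 - 150 = 250. Balances: brokerage=500, investment=250, checking=0, taxes=350
Event 9 (transfer 150 brokerage -> taxes): brokerage: 500 - 150 = 350, taxes: 350 + 150 = 500. Balances: brokerage=350, investment=250, checking=0, taxes=500
Event 10 (deposit 350 to checking): checking: 0 + 350 = 350. Balances: brokerage=350, investment=250, checking=350, taxes=500
Event 11 (withdraw 100 from taxes): taxes: 500 - 100 = 400. Balances: brokerage=350, investment=250, checking=350, taxes=400
Event 12 (withdraw 50 from checking): checking: 350 - 50 = 300. Balances: brokerage=350, investment=250, checking=300, taxes=400

Final balance of investment: 250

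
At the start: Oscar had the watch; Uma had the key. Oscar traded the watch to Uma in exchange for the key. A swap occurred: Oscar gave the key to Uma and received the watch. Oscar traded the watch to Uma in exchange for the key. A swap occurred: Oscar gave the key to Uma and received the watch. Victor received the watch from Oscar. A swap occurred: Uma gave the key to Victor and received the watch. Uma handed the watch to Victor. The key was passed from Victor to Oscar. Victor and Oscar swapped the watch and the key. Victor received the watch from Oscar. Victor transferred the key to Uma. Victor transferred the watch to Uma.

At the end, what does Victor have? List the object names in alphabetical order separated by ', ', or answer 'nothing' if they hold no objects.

Answer: nothing

Derivation:
Tracking all object holders:
Start: watch:Oscar, key:Uma
Event 1 (swap watch<->key: now watch:Uma, key:Oscar). State: watch:Uma, key:Oscar
Event 2 (swap key<->watch: now key:Uma, watch:Oscar). State: watch:Oscar, key:Uma
Event 3 (swap watch<->key: now watch:Uma, key:Oscar). State: watch:Uma, key:Oscar
Event 4 (swap key<->watch: now key:Uma, watch:Oscar). State: watch:Oscar, key:Uma
Event 5 (give watch: Oscar -> Victor). State: watch:Victor, key:Uma
Event 6 (swap key<->watch: now key:Victor, watch:Uma). State: watch:Uma, key:Victor
Event 7 (give watch: Uma -> Victor). State: watch:Victor, key:Victor
Event 8 (give key: Victor -> Oscar). State: watch:Victor, key:Oscar
Event 9 (swap watch<->key: now watch:Oscar, key:Victor). State: watch:Oscar, key:Victor
Event 10 (give watch: Oscar -> Victor). State: watch:Victor, key:Victor
Event 11 (give key: Victor -> Uma). State: watch:Victor, key:Uma
Event 12 (give watch: Victor -> Uma). State: watch:Uma, key:Uma

Final state: watch:Uma, key:Uma
Victor holds: (nothing).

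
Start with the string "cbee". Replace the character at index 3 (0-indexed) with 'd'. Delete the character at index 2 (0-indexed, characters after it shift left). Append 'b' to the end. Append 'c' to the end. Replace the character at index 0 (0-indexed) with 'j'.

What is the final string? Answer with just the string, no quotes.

Applying each edit step by step:
Start: "cbee"
Op 1 (replace idx 3: 'e' -> 'd'): "cbee" -> "cbed"
Op 2 (delete idx 2 = 'e'): "cbed" -> "cbd"
Op 3 (append 'b'): "cbd" -> "cbdb"
Op 4 (append 'c'): "cbdb" -> "cbdbc"
Op 5 (replace idx 0: 'c' -> 'j'): "cbdbc" -> "jbdbc"

Answer: jbdbc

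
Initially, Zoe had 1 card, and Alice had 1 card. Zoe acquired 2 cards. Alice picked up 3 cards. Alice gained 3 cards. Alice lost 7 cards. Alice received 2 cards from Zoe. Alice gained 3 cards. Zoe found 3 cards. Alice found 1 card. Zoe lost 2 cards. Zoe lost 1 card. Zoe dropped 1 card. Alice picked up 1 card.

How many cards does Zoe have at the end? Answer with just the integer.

Tracking counts step by step:
Start: Zoe=1, Alice=1
Event 1 (Zoe +2): Zoe: 1 -> 3. State: Zoe=3, Alice=1
Event 2 (Alice +3): Alice: 1 -> 4. State: Zoe=3, Alice=4
Event 3 (Alice +3): Alice: 4 -> 7. State: Zoe=3, Alice=7
Event 4 (Alice -7): Alice: 7 -> 0. State: Zoe=3, Alice=0
Event 5 (Zoe -> Alice, 2): Zoe: 3 -> 1, Alice: 0 -> 2. State: Zoe=1, Alice=2
Event 6 (Alice +3): Alice: 2 -> 5. State: Zoe=1, Alice=5
Event 7 (Zoe +3): Zoe: 1 -> 4. State: Zoe=4, Alice=5
Event 8 (Alice +1): Alice: 5 -> 6. State: Zoe=4, Alice=6
Event 9 (Zoe -2): Zoe: 4 -> 2. State: Zoe=2, Alice=6
Event 10 (Zoe -1): Zoe: 2 -> 1. State: Zoe=1, Alice=6
Event 11 (Zoe -1): Zoe: 1 -> 0. State: Zoe=0, Alice=6
Event 12 (Alice +1): Alice: 6 -> 7. State: Zoe=0, Alice=7

Zoe's final count: 0

Answer: 0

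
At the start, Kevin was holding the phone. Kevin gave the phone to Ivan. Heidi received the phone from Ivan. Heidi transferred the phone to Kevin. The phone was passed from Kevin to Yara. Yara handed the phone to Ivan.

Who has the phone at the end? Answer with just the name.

Tracking the phone through each event:
Start: Kevin has the phone.
After event 1: Ivan has the phone.
After event 2: Heidi has the phone.
After event 3: Kevin has the phone.
After event 4: Yara has the phone.
After event 5: Ivan has the phone.

Answer: Ivan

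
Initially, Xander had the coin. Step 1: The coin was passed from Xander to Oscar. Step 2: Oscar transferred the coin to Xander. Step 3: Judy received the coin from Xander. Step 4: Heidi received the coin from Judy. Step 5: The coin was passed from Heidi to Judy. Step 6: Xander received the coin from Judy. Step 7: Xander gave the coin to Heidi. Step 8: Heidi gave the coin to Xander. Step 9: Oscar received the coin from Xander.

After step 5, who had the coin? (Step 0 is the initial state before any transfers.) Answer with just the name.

Answer: Judy

Derivation:
Tracking the coin holder through step 5:
After step 0 (start): Xander
After step 1: Oscar
After step 2: Xander
After step 3: Judy
After step 4: Heidi
After step 5: Judy

At step 5, the holder is Judy.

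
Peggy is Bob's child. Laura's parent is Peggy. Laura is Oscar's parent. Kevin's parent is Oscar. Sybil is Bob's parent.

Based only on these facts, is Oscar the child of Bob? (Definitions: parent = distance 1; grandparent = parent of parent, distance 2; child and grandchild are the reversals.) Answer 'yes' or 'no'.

Reconstructing the parent chain from the given facts:
  Sybil -> Bob -> Peggy -> Laura -> Oscar -> Kevin
(each arrow means 'parent of the next')
Positions in the chain (0 = top):
  position of Sybil: 0
  position of Bob: 1
  position of Peggy: 2
  position of Laura: 3
  position of Oscar: 4
  position of Kevin: 5

Oscar is at position 4, Bob is at position 1; signed distance (j - i) = -3.
'child' requires j - i = -1. Actual distance is -3, so the relation does NOT hold.

Answer: no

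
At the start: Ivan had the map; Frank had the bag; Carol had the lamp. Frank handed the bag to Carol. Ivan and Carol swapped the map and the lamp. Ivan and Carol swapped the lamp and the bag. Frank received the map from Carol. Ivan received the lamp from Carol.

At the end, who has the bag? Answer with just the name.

Answer: Ivan

Derivation:
Tracking all object holders:
Start: map:Ivan, bag:Frank, lamp:Carol
Event 1 (give bag: Frank -> Carol). State: map:Ivan, bag:Carol, lamp:Carol
Event 2 (swap map<->lamp: now map:Carol, lamp:Ivan). State: map:Carol, bag:Carol, lamp:Ivan
Event 3 (swap lamp<->bag: now lamp:Carol, bag:Ivan). State: map:Carol, bag:Ivan, lamp:Carol
Event 4 (give map: Carol -> Frank). State: map:Frank, bag:Ivan, lamp:Carol
Event 5 (give lamp: Carol -> Ivan). State: map:Frank, bag:Ivan, lamp:Ivan

Final state: map:Frank, bag:Ivan, lamp:Ivan
The bag is held by Ivan.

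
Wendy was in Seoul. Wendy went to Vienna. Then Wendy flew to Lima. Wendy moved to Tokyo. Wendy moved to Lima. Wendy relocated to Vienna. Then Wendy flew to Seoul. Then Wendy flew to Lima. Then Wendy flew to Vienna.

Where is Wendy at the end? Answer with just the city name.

Tracking Wendy's location:
Start: Wendy is in Seoul.
After move 1: Seoul -> Vienna. Wendy is in Vienna.
After move 2: Vienna -> Lima. Wendy is in Lima.
After move 3: Lima -> Tokyo. Wendy is in Tokyo.
After move 4: Tokyo -> Lima. Wendy is in Lima.
After move 5: Lima -> Vienna. Wendy is in Vienna.
After move 6: Vienna -> Seoul. Wendy is in Seoul.
After move 7: Seoul -> Lima. Wendy is in Lima.
After move 8: Lima -> Vienna. Wendy is in Vienna.

Answer: Vienna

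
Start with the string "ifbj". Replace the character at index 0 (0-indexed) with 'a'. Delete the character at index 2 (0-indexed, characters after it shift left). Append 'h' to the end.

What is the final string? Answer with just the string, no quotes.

Applying each edit step by step:
Start: "ifbj"
Op 1 (replace idx 0: 'i' -> 'a'): "ifbj" -> "afbj"
Op 2 (delete idx 2 = 'b'): "afbj" -> "afj"
Op 3 (append 'h'): "afj" -> "afjh"

Answer: afjh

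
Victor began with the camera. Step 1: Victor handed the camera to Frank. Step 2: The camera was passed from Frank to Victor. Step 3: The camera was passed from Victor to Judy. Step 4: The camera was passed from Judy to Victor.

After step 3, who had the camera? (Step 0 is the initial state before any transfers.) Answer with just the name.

Tracking the camera holder through step 3:
After step 0 (start): Victor
After step 1: Frank
After step 2: Victor
After step 3: Judy

At step 3, the holder is Judy.

Answer: Judy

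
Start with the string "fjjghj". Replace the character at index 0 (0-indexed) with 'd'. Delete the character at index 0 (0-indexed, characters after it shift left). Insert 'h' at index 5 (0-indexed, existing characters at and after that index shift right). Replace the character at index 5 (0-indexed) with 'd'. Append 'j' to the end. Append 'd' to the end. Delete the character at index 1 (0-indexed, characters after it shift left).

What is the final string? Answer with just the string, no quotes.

Applying each edit step by step:
Start: "fjjghj"
Op 1 (replace idx 0: 'f' -> 'd'): "fjjghj" -> "djjghj"
Op 2 (delete idx 0 = 'd'): "djjghj" -> "jjghj"
Op 3 (insert 'h' at idx 5): "jjghj" -> "jjghjh"
Op 4 (replace idx 5: 'h' -> 'd'): "jjghjh" -> "jjghjd"
Op 5 (append 'j'): "jjghjd" -> "jjghjdj"
Op 6 (append 'd'): "jjghjdj" -> "jjghjdjd"
Op 7 (delete idx 1 = 'j'): "jjghjdjd" -> "jghjdjd"

Answer: jghjdjd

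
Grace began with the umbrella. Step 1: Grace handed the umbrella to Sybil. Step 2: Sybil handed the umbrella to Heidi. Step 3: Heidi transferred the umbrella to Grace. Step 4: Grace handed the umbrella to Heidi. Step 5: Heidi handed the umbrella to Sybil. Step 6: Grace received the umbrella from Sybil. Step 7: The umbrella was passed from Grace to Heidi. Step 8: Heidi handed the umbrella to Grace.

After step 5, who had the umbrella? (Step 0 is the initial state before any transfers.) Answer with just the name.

Tracking the umbrella holder through step 5:
After step 0 (start): Grace
After step 1: Sybil
After step 2: Heidi
After step 3: Grace
After step 4: Heidi
After step 5: Sybil

At step 5, the holder is Sybil.

Answer: Sybil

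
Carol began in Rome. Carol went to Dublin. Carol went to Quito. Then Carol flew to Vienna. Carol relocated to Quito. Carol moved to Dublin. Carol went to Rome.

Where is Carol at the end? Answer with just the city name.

Tracking Carol's location:
Start: Carol is in Rome.
After move 1: Rome -> Dublin. Carol is in Dublin.
After move 2: Dublin -> Quito. Carol is in Quito.
After move 3: Quito -> Vienna. Carol is in Vienna.
After move 4: Vienna -> Quito. Carol is in Quito.
After move 5: Quito -> Dublin. Carol is in Dublin.
After move 6: Dublin -> Rome. Carol is in Rome.

Answer: Rome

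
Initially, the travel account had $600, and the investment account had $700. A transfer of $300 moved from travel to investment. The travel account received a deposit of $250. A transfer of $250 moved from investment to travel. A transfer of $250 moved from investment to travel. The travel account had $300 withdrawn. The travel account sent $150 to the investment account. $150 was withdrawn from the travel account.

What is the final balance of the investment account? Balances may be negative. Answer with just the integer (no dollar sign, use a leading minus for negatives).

Answer: 650

Derivation:
Tracking account balances step by step:
Start: travel=600, investment=700
Event 1 (transfer 300 travel -> investment): travel: 600 - 300 = 300, investment: 700 + 300 = 1000. Balances: travel=300, investment=1000
Event 2 (deposit 250 to travel): travel: 300 + 250 = 550. Balances: travel=550, investment=1000
Event 3 (transfer 250 investment -> travel): investment: 1000 - 250 = 750, travel: 550 + 250 = 800. Balances: travel=800, investment=750
Event 4 (transfer 250 investment -> travel): investment: 750 - 250 = 500, travel: 800 + 250 = 1050. Balances: travel=1050, investment=500
Event 5 (withdraw 300 from travel): travel: 1050 - 300 = 750. Balances: travel=750, investment=500
Event 6 (transfer 150 travel -> investment): travel: 750 - 150 = 600, investment: 500 + 150 = 650. Balances: travel=600, investment=650
Event 7 (withdraw 150 from travel): travel: 600 - 150 = 450. Balances: travel=450, investment=650

Final balance of investment: 650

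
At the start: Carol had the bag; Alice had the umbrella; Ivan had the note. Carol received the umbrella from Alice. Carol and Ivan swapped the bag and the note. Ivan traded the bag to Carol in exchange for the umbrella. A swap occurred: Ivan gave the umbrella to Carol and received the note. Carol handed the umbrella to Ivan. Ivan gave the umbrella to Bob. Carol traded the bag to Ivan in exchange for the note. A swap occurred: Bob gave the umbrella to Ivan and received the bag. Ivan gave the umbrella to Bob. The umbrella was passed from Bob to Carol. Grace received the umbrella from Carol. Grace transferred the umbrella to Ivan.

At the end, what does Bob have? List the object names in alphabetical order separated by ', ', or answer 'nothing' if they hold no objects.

Answer: bag

Derivation:
Tracking all object holders:
Start: bag:Carol, umbrella:Alice, note:Ivan
Event 1 (give umbrella: Alice -> Carol). State: bag:Carol, umbrella:Carol, note:Ivan
Event 2 (swap bag<->note: now bag:Ivan, note:Carol). State: bag:Ivan, umbrella:Carol, note:Carol
Event 3 (swap bag<->umbrella: now bag:Carol, umbrella:Ivan). State: bag:Carol, umbrella:Ivan, note:Carol
Event 4 (swap umbrella<->note: now umbrella:Carol, note:Ivan). State: bag:Carol, umbrella:Carol, note:Ivan
Event 5 (give umbrella: Carol -> Ivan). State: bag:Carol, umbrella:Ivan, note:Ivan
Event 6 (give umbrella: Ivan -> Bob). State: bag:Carol, umbrella:Bob, note:Ivan
Event 7 (swap bag<->note: now bag:Ivan, note:Carol). State: bag:Ivan, umbrella:Bob, note:Carol
Event 8 (swap umbrella<->bag: now umbrella:Ivan, bag:Bob). State: bag:Bob, umbrella:Ivan, note:Carol
Event 9 (give umbrella: Ivan -> Bob). State: bag:Bob, umbrella:Bob, note:Carol
Event 10 (give umbrella: Bob -> Carol). State: bag:Bob, umbrella:Carol, note:Carol
Event 11 (give umbrella: Carol -> Grace). State: bag:Bob, umbrella:Grace, note:Carol
Event 12 (give umbrella: Grace -> Ivan). State: bag:Bob, umbrella:Ivan, note:Carol

Final state: bag:Bob, umbrella:Ivan, note:Carol
Bob holds: bag.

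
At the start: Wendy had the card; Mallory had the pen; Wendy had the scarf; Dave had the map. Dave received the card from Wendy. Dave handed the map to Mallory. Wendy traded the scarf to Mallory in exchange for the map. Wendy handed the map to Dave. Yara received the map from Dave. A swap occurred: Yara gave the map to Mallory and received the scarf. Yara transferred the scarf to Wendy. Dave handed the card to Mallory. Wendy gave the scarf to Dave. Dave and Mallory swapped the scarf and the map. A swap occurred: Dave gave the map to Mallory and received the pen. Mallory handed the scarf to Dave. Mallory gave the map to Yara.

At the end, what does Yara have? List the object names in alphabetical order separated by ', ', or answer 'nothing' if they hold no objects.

Answer: map

Derivation:
Tracking all object holders:
Start: card:Wendy, pen:Mallory, scarf:Wendy, map:Dave
Event 1 (give card: Wendy -> Dave). State: card:Dave, pen:Mallory, scarf:Wendy, map:Dave
Event 2 (give map: Dave -> Mallory). State: card:Dave, pen:Mallory, scarf:Wendy, map:Mallory
Event 3 (swap scarf<->map: now scarf:Mallory, map:Wendy). State: card:Dave, pen:Mallory, scarf:Mallory, map:Wendy
Event 4 (give map: Wendy -> Dave). State: card:Dave, pen:Mallory, scarf:Mallory, map:Dave
Event 5 (give map: Dave -> Yara). State: card:Dave, pen:Mallory, scarf:Mallory, map:Yara
Event 6 (swap map<->scarf: now map:Mallory, scarf:Yara). State: card:Dave, pen:Mallory, scarf:Yara, map:Mallory
Event 7 (give scarf: Yara -> Wendy). State: card:Dave, pen:Mallory, scarf:Wendy, map:Mallory
Event 8 (give card: Dave -> Mallory). State: card:Mallory, pen:Mallory, scarf:Wendy, map:Mallory
Event 9 (give scarf: Wendy -> Dave). State: card:Mallory, pen:Mallory, scarf:Dave, map:Mallory
Event 10 (swap scarf<->map: now scarf:Mallory, map:Dave). State: card:Mallory, pen:Mallory, scarf:Mallory, map:Dave
Event 11 (swap map<->pen: now map:Mallory, pen:Dave). State: card:Mallory, pen:Dave, scarf:Mallory, map:Mallory
Event 12 (give scarf: Mallory -> Dave). State: card:Mallory, pen:Dave, scarf:Dave, map:Mallory
Event 13 (give map: Mallory -> Yara). State: card:Mallory, pen:Dave, scarf:Dave, map:Yara

Final state: card:Mallory, pen:Dave, scarf:Dave, map:Yara
Yara holds: map.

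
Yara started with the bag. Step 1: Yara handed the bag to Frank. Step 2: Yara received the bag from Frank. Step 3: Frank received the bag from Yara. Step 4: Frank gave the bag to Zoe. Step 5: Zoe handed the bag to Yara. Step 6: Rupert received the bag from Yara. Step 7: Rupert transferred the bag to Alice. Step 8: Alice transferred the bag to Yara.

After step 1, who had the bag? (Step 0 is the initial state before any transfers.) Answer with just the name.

Tracking the bag holder through step 1:
After step 0 (start): Yara
After step 1: Frank

At step 1, the holder is Frank.

Answer: Frank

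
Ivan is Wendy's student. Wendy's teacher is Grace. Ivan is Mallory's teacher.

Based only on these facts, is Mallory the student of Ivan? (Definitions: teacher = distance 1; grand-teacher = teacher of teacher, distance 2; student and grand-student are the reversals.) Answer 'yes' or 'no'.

Reconstructing the teacher chain from the given facts:
  Grace -> Wendy -> Ivan -> Mallory
(each arrow means 'teacher of the next')
Positions in the chain (0 = top):
  position of Grace: 0
  position of Wendy: 1
  position of Ivan: 2
  position of Mallory: 3

Mallory is at position 3, Ivan is at position 2; signed distance (j - i) = -1.
'student' requires j - i = -1. Actual distance is -1, so the relation HOLDS.

Answer: yes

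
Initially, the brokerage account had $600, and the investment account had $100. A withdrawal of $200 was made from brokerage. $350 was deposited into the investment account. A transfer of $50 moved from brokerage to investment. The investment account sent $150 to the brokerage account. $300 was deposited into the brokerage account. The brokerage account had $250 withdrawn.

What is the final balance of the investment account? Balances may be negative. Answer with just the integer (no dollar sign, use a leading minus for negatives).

Tracking account balances step by step:
Start: brokerage=600, investment=100
Event 1 (withdraw 200 from brokerage): brokerage: 600 - 200 = 400. Balances: brokerage=400, investment=100
Event 2 (deposit 350 to investment): investment: 100 + 350 = 450. Balances: brokerage=400, investment=450
Event 3 (transfer 50 brokerage -> investment): brokerage: 400 - 50 = 350, investment: 450 + 50 = 500. Balances: brokerage=350, investment=500
Event 4 (transfer 150 investment -> brokerage): investment: 500 - 150 = 350, brokerage: 350 + 150 = 500. Balances: brokerage=500, investment=350
Event 5 (deposit 300 to brokerage): brokerage: 500 + 300 = 800. Balances: brokerage=800, investment=350
Event 6 (withdraw 250 from brokerage): brokerage: 800 - 250 = 550. Balances: brokerage=550, investment=350

Final balance of investment: 350

Answer: 350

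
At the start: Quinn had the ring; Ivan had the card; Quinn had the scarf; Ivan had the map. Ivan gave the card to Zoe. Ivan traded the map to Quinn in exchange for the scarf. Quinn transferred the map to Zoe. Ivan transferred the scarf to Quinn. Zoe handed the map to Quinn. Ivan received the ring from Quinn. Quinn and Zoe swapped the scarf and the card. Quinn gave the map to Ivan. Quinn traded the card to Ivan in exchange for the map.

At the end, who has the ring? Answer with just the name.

Answer: Ivan

Derivation:
Tracking all object holders:
Start: ring:Quinn, card:Ivan, scarf:Quinn, map:Ivan
Event 1 (give card: Ivan -> Zoe). State: ring:Quinn, card:Zoe, scarf:Quinn, map:Ivan
Event 2 (swap map<->scarf: now map:Quinn, scarf:Ivan). State: ring:Quinn, card:Zoe, scarf:Ivan, map:Quinn
Event 3 (give map: Quinn -> Zoe). State: ring:Quinn, card:Zoe, scarf:Ivan, map:Zoe
Event 4 (give scarf: Ivan -> Quinn). State: ring:Quinn, card:Zoe, scarf:Quinn, map:Zoe
Event 5 (give map: Zoe -> Quinn). State: ring:Quinn, card:Zoe, scarf:Quinn, map:Quinn
Event 6 (give ring: Quinn -> Ivan). State: ring:Ivan, card:Zoe, scarf:Quinn, map:Quinn
Event 7 (swap scarf<->card: now scarf:Zoe, card:Quinn). State: ring:Ivan, card:Quinn, scarf:Zoe, map:Quinn
Event 8 (give map: Quinn -> Ivan). State: ring:Ivan, card:Quinn, scarf:Zoe, map:Ivan
Event 9 (swap card<->map: now card:Ivan, map:Quinn). State: ring:Ivan, card:Ivan, scarf:Zoe, map:Quinn

Final state: ring:Ivan, card:Ivan, scarf:Zoe, map:Quinn
The ring is held by Ivan.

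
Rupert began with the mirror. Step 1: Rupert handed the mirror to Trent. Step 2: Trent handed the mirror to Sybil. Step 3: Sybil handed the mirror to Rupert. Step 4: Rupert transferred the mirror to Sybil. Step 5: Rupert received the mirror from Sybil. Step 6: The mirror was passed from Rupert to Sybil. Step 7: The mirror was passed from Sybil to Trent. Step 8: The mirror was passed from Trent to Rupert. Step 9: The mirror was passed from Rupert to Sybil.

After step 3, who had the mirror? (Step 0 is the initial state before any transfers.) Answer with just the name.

Answer: Rupert

Derivation:
Tracking the mirror holder through step 3:
After step 0 (start): Rupert
After step 1: Trent
After step 2: Sybil
After step 3: Rupert

At step 3, the holder is Rupert.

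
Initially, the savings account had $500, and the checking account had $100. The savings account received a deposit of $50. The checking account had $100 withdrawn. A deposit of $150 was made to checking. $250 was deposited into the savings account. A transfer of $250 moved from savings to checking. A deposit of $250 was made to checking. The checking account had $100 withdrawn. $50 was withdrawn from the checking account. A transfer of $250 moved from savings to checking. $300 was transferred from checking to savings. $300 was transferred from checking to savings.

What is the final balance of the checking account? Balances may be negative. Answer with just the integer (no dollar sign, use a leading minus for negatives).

Tracking account balances step by step:
Start: savings=500, checking=100
Event 1 (deposit 50 to savings): savings: 500 + 50 = 550. Balances: savings=550, checking=100
Event 2 (withdraw 100 from checking): checking: 100 - 100 = 0. Balances: savings=550, checking=0
Event 3 (deposit 150 to checking): checking: 0 + 150 = 150. Balances: savings=550, checking=150
Event 4 (deposit 250 to savings): savings: 550 + 250 = 800. Balances: savings=800, checking=150
Event 5 (transfer 250 savings -> checking): savings: 800 - 250 = 550, checking: 150 + 250 = 400. Balances: savings=550, checking=400
Event 6 (deposit 250 to checking): checking: 400 + 250 = 650. Balances: savings=550, checking=650
Event 7 (withdraw 100 from checking): checking: 650 - 100 = 550. Balances: savings=550, checking=550
Event 8 (withdraw 50 from checking): checking: 550 - 50 = 500. Balances: savings=550, checking=500
Event 9 (transfer 250 savings -> checking): savings: 550 - 250 = 300, checking: 500 + 250 = 750. Balances: savings=300, checking=750
Event 10 (transfer 300 checking -> savings): checking: 750 - 300 = 450, savings: 300 + 300 = 600. Balances: savings=600, checking=450
Event 11 (transfer 300 checking -> savings): checking: 450 - 300 = 150, savings: 600 + 300 = 900. Balances: savings=900, checking=150

Final balance of checking: 150

Answer: 150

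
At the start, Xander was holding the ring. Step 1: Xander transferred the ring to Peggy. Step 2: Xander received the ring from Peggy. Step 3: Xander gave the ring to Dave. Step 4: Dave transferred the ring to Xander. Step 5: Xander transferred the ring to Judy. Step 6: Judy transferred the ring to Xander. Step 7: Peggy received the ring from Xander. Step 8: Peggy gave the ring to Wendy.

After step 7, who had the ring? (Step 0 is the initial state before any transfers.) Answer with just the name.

Tracking the ring holder through step 7:
After step 0 (start): Xander
After step 1: Peggy
After step 2: Xander
After step 3: Dave
After step 4: Xander
After step 5: Judy
After step 6: Xander
After step 7: Peggy

At step 7, the holder is Peggy.

Answer: Peggy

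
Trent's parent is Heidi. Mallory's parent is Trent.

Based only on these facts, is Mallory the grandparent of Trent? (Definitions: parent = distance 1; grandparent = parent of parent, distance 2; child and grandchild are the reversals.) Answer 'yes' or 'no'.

Answer: no

Derivation:
Reconstructing the parent chain from the given facts:
  Heidi -> Trent -> Mallory
(each arrow means 'parent of the next')
Positions in the chain (0 = top):
  position of Heidi: 0
  position of Trent: 1
  position of Mallory: 2

Mallory is at position 2, Trent is at position 1; signed distance (j - i) = -1.
'grandparent' requires j - i = 2. Actual distance is -1, so the relation does NOT hold.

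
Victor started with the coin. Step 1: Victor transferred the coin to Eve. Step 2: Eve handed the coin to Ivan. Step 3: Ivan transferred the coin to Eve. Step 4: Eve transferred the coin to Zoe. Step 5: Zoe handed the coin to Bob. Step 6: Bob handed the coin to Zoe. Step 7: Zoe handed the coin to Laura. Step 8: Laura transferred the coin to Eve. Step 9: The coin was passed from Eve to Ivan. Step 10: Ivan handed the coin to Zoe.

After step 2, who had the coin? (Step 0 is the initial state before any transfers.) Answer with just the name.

Answer: Ivan

Derivation:
Tracking the coin holder through step 2:
After step 0 (start): Victor
After step 1: Eve
After step 2: Ivan

At step 2, the holder is Ivan.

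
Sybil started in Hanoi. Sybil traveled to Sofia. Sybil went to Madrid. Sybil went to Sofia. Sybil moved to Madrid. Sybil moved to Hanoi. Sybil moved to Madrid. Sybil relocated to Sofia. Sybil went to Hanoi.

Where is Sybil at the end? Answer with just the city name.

Tracking Sybil's location:
Start: Sybil is in Hanoi.
After move 1: Hanoi -> Sofia. Sybil is in Sofia.
After move 2: Sofia -> Madrid. Sybil is in Madrid.
After move 3: Madrid -> Sofia. Sybil is in Sofia.
After move 4: Sofia -> Madrid. Sybil is in Madrid.
After move 5: Madrid -> Hanoi. Sybil is in Hanoi.
After move 6: Hanoi -> Madrid. Sybil is in Madrid.
After move 7: Madrid -> Sofia. Sybil is in Sofia.
After move 8: Sofia -> Hanoi. Sybil is in Hanoi.

Answer: Hanoi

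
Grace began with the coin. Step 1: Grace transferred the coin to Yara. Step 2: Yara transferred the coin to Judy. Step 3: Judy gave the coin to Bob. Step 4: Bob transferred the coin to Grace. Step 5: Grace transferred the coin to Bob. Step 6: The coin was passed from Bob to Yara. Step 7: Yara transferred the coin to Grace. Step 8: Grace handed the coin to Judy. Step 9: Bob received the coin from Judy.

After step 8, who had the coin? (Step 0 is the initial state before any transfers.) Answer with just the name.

Tracking the coin holder through step 8:
After step 0 (start): Grace
After step 1: Yara
After step 2: Judy
After step 3: Bob
After step 4: Grace
After step 5: Bob
After step 6: Yara
After step 7: Grace
After step 8: Judy

At step 8, the holder is Judy.

Answer: Judy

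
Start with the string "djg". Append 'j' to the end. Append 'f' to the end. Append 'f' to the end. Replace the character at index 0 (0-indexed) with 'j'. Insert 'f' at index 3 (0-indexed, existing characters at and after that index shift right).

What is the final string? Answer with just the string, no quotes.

Answer: jjgfjff

Derivation:
Applying each edit step by step:
Start: "djg"
Op 1 (append 'j'): "djg" -> "djgj"
Op 2 (append 'f'): "djgj" -> "djgjf"
Op 3 (append 'f'): "djgjf" -> "djgjff"
Op 4 (replace idx 0: 'd' -> 'j'): "djgjff" -> "jjgjff"
Op 5 (insert 'f' at idx 3): "jjgjff" -> "jjgfjff"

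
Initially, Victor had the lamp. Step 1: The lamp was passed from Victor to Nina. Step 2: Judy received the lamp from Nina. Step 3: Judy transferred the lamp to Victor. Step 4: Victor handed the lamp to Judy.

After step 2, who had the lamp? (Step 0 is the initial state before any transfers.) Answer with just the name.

Tracking the lamp holder through step 2:
After step 0 (start): Victor
After step 1: Nina
After step 2: Judy

At step 2, the holder is Judy.

Answer: Judy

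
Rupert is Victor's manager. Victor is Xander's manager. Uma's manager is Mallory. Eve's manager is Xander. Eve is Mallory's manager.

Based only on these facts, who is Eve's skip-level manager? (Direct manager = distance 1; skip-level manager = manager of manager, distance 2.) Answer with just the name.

Answer: Victor

Derivation:
Reconstructing the manager chain from the given facts:
  Rupert -> Victor -> Xander -> Eve -> Mallory -> Uma
(each arrow means 'manager of the next')
Positions in the chain (0 = top):
  position of Rupert: 0
  position of Victor: 1
  position of Xander: 2
  position of Eve: 3
  position of Mallory: 4
  position of Uma: 5

Eve is at position 3; the skip-level manager is 2 steps up the chain, i.e. position 1: Victor.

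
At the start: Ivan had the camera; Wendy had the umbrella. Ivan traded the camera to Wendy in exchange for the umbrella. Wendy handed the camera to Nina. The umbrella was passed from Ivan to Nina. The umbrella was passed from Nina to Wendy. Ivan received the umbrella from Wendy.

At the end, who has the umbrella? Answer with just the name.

Tracking all object holders:
Start: camera:Ivan, umbrella:Wendy
Event 1 (swap camera<->umbrella: now camera:Wendy, umbrella:Ivan). State: camera:Wendy, umbrella:Ivan
Event 2 (give camera: Wendy -> Nina). State: camera:Nina, umbrella:Ivan
Event 3 (give umbrella: Ivan -> Nina). State: camera:Nina, umbrella:Nina
Event 4 (give umbrella: Nina -> Wendy). State: camera:Nina, umbrella:Wendy
Event 5 (give umbrella: Wendy -> Ivan). State: camera:Nina, umbrella:Ivan

Final state: camera:Nina, umbrella:Ivan
The umbrella is held by Ivan.

Answer: Ivan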